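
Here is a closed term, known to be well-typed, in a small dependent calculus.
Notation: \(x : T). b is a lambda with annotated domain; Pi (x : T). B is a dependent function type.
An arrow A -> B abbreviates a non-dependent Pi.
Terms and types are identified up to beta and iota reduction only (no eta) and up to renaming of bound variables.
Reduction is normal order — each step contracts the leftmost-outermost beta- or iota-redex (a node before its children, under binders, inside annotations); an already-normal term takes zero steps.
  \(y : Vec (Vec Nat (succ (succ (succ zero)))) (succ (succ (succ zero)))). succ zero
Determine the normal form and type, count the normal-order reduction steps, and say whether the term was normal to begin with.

reduced normal form:
  \(y : Vec (Vec Nat (succ (succ (succ zero)))) (succ (succ (succ zero)))). succ zero
inferred type:
  Vec (Vec Nat (succ (succ (succ zero)))) (succ (succ (succ zero))) -> Nat
steps to reach normal form (normal order): 0
already normal: yes


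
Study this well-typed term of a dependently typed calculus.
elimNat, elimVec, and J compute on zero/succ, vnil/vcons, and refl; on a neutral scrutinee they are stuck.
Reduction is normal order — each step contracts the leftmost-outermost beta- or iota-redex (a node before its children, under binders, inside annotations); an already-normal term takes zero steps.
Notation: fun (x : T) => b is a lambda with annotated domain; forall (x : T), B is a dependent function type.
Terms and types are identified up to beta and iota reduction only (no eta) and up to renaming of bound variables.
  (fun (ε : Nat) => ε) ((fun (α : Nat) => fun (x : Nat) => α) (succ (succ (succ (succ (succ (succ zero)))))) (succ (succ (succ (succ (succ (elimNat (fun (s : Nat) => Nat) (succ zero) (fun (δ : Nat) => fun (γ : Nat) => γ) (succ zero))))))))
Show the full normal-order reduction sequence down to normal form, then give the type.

normal-order reduction:
  (fun (ε : Nat) => ε) ((fun (α : Nat) => fun (x : Nat) => α) (succ (succ (succ (succ (succ (succ zero)))))) (succ (succ (succ (succ (succ (elimNat (fun (s : Nat) => Nat) (succ zero) (fun (δ : Nat) => fun (γ : Nat) => γ) (succ zero))))))))
  ~> (fun (ε : Nat) => fun (α : Nat) => ε) (succ (succ (succ (succ (succ (succ zero)))))) (succ (succ (succ (succ (succ (elimNat (fun (x : Nat) => Nat) (succ zero) (fun (s : Nat) => fun (δ : Nat) => δ) (succ zero)))))))
  ~> (fun (ε : Nat) => succ (succ (succ (succ (succ (succ zero)))))) (succ (succ (succ (succ (succ (elimNat (fun (α : Nat) => Nat) (succ zero) (fun (x : Nat) => fun (s : Nat) => s) (succ zero)))))))
  ~> succ (succ (succ (succ (succ (succ zero)))))
inferred type:
  Nat


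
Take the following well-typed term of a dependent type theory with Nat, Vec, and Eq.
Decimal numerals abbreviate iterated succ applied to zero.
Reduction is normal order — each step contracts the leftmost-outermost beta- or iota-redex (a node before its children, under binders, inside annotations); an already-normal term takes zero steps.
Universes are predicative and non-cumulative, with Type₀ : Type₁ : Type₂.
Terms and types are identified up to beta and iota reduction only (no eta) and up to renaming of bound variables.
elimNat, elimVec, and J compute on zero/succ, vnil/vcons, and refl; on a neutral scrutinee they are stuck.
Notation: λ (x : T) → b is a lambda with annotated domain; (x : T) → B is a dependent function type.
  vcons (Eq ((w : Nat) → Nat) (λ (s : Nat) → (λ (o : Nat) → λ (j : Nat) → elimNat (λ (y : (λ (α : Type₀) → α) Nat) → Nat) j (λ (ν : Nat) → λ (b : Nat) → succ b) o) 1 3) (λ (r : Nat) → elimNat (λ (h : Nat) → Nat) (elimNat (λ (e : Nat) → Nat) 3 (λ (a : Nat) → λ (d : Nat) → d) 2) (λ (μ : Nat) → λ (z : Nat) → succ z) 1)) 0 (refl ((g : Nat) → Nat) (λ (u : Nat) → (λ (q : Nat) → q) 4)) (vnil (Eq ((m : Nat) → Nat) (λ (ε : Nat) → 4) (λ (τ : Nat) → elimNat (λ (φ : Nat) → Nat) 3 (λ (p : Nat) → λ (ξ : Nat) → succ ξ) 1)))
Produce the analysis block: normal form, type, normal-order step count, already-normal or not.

normal form:
  vcons (Eq ((w : Nat) → Nat) (λ (s : Nat) → 4) (λ (o : Nat) → 4)) 0 (refl ((j : Nat) → Nat) (λ (y : Nat) → 4)) (vnil (Eq ((α : Nat) → Nat) (λ (ν : Nat) → 4) (λ (b : Nat) → 4)))
type:
  Vec (Eq ((w : Nat) → Nat) (λ (s : Nat) → 4) (λ (o : Nat) → 4)) 1
normal-order step count: 22
term was already normal: no
first redex: a beta-redex


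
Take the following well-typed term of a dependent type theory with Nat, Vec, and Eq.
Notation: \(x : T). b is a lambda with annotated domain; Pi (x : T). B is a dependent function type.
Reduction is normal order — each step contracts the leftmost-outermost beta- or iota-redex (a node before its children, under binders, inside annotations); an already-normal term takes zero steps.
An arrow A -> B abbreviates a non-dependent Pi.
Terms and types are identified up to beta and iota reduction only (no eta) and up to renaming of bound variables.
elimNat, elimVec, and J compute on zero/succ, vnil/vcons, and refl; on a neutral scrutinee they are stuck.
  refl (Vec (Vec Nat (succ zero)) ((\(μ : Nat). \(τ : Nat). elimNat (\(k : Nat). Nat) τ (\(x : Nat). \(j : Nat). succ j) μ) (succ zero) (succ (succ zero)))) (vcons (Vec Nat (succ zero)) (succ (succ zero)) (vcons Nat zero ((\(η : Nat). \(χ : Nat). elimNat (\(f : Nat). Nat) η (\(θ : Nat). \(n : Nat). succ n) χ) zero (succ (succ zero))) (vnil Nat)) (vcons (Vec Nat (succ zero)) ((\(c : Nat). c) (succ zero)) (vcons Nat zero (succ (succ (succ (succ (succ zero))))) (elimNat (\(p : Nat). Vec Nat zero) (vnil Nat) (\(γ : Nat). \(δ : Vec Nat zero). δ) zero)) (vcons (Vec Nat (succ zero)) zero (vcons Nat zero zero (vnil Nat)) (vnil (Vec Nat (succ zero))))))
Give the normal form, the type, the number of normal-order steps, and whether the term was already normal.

resulting normal form:
  refl (Vec (Vec Nat (succ zero)) (succ (succ (succ zero)))) (vcons (Vec Nat (succ zero)) (succ (succ zero)) (vcons Nat zero (succ (succ zero)) (vnil Nat)) (vcons (Vec Nat (succ zero)) (succ zero) (vcons Nat zero (succ (succ (succ (succ (succ zero))))) (vnil Nat)) (vcons (Vec Nat (succ zero)) zero (vcons Nat zero zero (vnil Nat)) (vnil (Vec Nat (succ zero))))))
the term's type:
  Eq (Vec (Vec Nat (succ zero)) (succ (succ (succ zero)))) (vcons (Vec Nat (succ zero)) (succ (succ zero)) (vcons Nat zero (succ (succ zero)) (vnil Nat)) (vcons (Vec Nat (succ zero)) (succ zero) (vcons Nat zero (succ (succ (succ (succ (succ zero))))) (vnil Nat)) (vcons (Vec Nat (succ zero)) zero (vcons Nat zero zero (vnil Nat)) (vnil (Vec Nat (succ zero)))))) (vcons (Vec Nat (succ zero)) (succ (succ zero)) (vcons Nat zero (succ (succ zero)) (vnil Nat)) (vcons (Vec Nat (succ zero)) (succ zero) (vcons Nat zero (succ (succ (succ (succ (succ zero))))) (vnil Nat)) (vcons (Vec Nat (succ zero)) zero (vcons Nat zero zero (vnil Nat)) (vnil (Vec Nat (succ zero))))))
steps to reach normal form (normal order): 17
term was already normal: no
first redex: a beta-redex


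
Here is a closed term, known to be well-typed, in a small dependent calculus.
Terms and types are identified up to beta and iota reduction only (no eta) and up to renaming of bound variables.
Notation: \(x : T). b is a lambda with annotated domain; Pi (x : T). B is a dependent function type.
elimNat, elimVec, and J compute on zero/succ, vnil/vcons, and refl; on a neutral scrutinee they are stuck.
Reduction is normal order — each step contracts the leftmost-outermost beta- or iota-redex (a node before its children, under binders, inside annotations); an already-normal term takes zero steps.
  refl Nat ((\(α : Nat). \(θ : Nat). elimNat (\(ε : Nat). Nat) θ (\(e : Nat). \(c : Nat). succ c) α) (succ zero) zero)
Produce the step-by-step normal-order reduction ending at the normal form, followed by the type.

normal-order reduction:
  refl Nat ((\(α : Nat). \(θ : Nat). elimNat (\(ε : Nat). Nat) θ (\(e : Nat). \(c : Nat). succ c) α) (succ zero) zero)
  ~> refl Nat ((\(α : Nat). elimNat (\(θ : Nat). Nat) α (\(ε : Nat). \(e : Nat). succ e) (succ zero)) zero)
  ~> refl Nat (elimNat (\(α : Nat). Nat) zero (\(θ : Nat). \(ε : Nat). succ ε) (succ zero))
  ~> refl Nat ((\(α : Nat). \(θ : Nat). succ θ) zero (elimNat (\(ε : Nat). Nat) zero (\(e : Nat). \(c : Nat). succ c) zero))
  ~> refl Nat ((\(α : Nat). succ α) (elimNat (\(θ : Nat). Nat) zero (\(ε : Nat). \(e : Nat). succ e) zero))
  ~> refl Nat (succ (elimNat (\(α : Nat). Nat) zero (\(θ : Nat). \(ε : Nat). succ ε) zero))
  ~> refl Nat (succ zero)
inferred type:
  Eq Nat (succ zero) (succ zero)


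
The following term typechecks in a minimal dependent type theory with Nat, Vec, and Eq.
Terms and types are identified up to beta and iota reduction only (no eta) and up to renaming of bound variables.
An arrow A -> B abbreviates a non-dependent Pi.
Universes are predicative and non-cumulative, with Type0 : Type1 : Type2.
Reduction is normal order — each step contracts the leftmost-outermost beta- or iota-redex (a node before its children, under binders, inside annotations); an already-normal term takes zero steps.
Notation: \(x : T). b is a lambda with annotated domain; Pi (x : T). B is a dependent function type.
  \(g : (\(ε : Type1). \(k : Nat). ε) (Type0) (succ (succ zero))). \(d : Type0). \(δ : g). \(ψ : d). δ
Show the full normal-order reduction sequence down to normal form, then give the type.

reduction (normal order):
  \(g : (\(ε : Type1). \(k : Nat). ε) (Type0) (succ (succ zero))). \(d : Type0). \(δ : g). \(ψ : d). δ
  ~> \(g : (\(ε : Nat). Type0) (succ (succ zero))). \(k : Type0). \(d : g). \(δ : k). d
  ~> \(g : Type0). \(ε : Type0). \(k : g). \(d : ε). k
the term's type:
  Pi (g : Type0). Pi (ε : Type0). g -> ε -> g


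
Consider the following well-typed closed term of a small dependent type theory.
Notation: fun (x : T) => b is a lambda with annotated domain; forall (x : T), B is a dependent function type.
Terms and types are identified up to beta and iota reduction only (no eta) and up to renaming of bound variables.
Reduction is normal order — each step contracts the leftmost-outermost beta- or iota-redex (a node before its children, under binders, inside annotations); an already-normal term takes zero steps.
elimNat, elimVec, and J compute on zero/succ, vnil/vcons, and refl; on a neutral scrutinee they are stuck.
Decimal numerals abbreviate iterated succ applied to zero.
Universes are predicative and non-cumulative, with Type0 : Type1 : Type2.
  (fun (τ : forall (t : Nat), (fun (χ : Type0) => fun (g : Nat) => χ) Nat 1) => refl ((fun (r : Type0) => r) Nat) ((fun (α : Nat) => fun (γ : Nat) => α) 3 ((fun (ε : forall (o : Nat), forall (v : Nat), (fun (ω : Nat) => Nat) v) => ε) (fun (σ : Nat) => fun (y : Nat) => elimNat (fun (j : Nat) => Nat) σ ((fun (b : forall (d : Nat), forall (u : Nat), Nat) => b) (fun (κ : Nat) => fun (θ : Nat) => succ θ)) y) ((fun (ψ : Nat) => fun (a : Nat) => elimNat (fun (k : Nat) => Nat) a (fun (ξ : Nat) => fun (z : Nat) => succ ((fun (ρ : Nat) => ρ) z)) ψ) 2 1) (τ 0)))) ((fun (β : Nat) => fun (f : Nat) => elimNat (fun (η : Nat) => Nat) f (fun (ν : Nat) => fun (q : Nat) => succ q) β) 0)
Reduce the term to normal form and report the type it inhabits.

reduced normal form:
  refl Nat 3
the term's type:
  Eq Nat 3 3
observation: contracting a beta-redex first, the term normalizes in 4 steps.


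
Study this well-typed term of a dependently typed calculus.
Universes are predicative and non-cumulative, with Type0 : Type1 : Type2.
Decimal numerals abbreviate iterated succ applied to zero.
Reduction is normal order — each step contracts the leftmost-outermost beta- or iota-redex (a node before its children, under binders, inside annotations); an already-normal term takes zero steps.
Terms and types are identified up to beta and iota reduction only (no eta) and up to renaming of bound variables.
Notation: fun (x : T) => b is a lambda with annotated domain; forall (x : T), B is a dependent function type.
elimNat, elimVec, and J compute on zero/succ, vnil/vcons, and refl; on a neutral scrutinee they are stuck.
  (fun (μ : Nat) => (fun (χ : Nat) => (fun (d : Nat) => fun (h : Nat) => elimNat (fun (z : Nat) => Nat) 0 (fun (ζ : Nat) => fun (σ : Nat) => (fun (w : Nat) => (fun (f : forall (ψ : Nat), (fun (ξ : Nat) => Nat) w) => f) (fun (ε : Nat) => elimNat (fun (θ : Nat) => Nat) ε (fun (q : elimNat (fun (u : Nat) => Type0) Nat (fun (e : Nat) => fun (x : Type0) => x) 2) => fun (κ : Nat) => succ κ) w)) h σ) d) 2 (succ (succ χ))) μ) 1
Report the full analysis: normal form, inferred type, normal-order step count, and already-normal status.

normal form:
  6
inferred type:
  Nat
reduction steps (normal order): 37
started in normal form: no
first redex: a beta-redex


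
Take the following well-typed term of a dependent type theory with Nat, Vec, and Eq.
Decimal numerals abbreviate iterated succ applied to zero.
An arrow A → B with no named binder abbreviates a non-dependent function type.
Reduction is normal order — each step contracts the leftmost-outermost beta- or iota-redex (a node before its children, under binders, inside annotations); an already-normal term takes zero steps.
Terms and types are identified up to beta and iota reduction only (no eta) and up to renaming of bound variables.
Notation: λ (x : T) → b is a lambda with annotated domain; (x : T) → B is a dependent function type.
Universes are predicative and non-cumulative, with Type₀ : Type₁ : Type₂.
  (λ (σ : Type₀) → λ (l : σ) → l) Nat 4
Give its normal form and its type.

reduced normal form:
  4
inferred type:
  Nat
observation: normalization takes exactly 2 steps under the normal-order strategy.


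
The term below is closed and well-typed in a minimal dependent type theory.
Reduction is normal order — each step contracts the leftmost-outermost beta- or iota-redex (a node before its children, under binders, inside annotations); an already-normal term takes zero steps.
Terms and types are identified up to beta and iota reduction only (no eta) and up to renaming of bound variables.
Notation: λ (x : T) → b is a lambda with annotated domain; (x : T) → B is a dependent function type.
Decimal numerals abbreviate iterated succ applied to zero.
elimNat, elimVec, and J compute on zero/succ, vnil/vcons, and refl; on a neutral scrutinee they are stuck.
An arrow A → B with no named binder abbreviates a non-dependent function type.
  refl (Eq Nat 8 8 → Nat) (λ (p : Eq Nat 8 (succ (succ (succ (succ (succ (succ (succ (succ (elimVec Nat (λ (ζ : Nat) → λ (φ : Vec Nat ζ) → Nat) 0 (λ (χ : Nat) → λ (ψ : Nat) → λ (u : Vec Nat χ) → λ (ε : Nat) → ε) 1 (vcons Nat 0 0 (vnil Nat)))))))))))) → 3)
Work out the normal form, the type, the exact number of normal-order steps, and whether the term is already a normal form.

resulting normal form:
  refl (Eq Nat 8 8 → Nat) (λ (p : Eq Nat 8 8) → 3)
type:
  Eq (Eq Nat 8 8 → Nat) (λ (p : Eq Nat 8 8) → 3) (λ (ζ : Eq Nat 8 8) → 3)
steps to reach normal form (normal order): 6
term was already normal: no
first redex: an elimVec iota-redex


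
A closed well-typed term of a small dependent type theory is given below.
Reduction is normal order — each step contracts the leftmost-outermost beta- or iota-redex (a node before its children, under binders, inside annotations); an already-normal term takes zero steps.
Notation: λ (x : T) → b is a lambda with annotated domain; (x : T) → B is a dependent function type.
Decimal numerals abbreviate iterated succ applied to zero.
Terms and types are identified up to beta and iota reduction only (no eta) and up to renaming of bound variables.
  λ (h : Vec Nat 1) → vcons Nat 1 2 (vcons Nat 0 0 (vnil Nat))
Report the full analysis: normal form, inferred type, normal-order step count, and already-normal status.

reduced normal form:
  λ (h : Vec Nat 1) → vcons Nat 1 2 (vcons Nat 0 0 (vnil Nat))
the term's type:
  (h : Vec Nat 1) → Vec Nat 2
reduction steps (normal order): 0
started in normal form: yes


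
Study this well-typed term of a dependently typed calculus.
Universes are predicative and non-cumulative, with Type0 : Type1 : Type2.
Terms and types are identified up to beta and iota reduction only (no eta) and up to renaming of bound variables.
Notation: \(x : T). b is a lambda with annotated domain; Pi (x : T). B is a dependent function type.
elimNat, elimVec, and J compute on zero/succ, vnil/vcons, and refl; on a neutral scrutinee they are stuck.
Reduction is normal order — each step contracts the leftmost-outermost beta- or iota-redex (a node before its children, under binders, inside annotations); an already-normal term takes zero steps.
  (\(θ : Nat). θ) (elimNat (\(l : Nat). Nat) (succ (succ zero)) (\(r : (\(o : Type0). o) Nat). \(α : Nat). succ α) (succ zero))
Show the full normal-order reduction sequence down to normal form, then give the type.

reduction (normal order):
  (\(θ : Nat). θ) (elimNat (\(l : Nat). Nat) (succ (succ zero)) (\(r : (\(o : Type0). o) Nat). \(α : Nat). succ α) (succ zero))
  ~> elimNat (\(θ : Nat). Nat) (succ (succ zero)) (\(l : (\(r : Type0). r) Nat). \(o : Nat). succ o) (succ zero)
  ~> (\(θ : (\(l : Type0). l) Nat). \(r : Nat). succ r) zero (elimNat (\(o : Nat). Nat) (succ (succ zero)) (\(α : (\(n : Type0). n) Nat). \(ν : Nat). succ ν) zero)
  ~> (\(θ : Nat). succ θ) (elimNat (\(l : Nat). Nat) (succ (succ zero)) (\(r : (\(o : Type0). o) Nat). \(α : Nat). succ α) zero)
  ~> succ (elimNat (\(θ : Nat). Nat) (succ (succ zero)) (\(l : (\(r : Type0). r) Nat). \(o : Nat). succ o) zero)
  ~> succ (succ (succ zero))
inferred type:
  Nat


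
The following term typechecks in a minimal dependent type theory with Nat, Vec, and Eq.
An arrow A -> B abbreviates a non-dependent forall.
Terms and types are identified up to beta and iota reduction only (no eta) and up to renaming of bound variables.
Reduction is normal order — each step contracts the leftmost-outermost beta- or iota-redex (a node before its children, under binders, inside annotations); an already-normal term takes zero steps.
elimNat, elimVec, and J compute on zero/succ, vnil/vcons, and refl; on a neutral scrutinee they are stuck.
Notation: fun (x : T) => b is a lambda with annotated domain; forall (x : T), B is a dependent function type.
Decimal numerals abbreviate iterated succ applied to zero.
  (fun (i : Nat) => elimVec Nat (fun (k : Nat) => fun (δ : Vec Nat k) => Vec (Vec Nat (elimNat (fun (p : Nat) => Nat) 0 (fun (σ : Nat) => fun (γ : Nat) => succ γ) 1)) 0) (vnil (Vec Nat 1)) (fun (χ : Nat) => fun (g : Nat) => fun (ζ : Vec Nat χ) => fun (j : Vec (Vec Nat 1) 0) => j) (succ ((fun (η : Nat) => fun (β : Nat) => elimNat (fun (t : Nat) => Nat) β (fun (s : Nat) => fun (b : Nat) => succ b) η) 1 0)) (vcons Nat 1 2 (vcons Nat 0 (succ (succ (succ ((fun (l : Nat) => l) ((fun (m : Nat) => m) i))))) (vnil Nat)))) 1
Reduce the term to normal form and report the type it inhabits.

normal form:
  vnil (Vec Nat 1)
type:
  Vec (Vec Nat 1) 0
observation: the first redex contracted is a beta-redex; the normal form is reached in 12 normal-order steps.


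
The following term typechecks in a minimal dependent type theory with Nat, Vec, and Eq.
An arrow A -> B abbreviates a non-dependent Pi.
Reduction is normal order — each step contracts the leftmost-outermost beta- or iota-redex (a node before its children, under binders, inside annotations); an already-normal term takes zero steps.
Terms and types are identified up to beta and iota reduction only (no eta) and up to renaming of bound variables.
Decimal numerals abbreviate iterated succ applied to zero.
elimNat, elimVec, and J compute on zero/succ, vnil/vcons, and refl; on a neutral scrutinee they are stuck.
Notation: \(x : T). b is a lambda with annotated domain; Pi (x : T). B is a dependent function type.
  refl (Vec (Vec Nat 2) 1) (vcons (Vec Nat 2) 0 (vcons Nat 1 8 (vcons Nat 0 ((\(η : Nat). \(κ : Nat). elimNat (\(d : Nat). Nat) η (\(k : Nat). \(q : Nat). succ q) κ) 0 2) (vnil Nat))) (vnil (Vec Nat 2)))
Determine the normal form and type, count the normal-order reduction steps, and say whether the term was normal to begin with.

normal form:
  refl (Vec (Vec Nat 2) 1) (vcons (Vec Nat 2) 0 (vcons Nat 1 8 (vcons Nat 0 2 (vnil Nat))) (vnil (Vec Nat 2)))
type:
  Eq (Vec (Vec Nat 2) 1) (vcons (Vec Nat 2) 0 (vcons Nat 1 8 (vcons Nat 0 2 (vnil Nat))) (vnil (Vec Nat 2))) (vcons (Vec Nat 2) 0 (vcons Nat 1 8 (vcons Nat 0 2 (vnil Nat))) (vnil (Vec Nat 2)))
normal-order step count: 9
started in normal form: no
first contracted redex: a beta-redex


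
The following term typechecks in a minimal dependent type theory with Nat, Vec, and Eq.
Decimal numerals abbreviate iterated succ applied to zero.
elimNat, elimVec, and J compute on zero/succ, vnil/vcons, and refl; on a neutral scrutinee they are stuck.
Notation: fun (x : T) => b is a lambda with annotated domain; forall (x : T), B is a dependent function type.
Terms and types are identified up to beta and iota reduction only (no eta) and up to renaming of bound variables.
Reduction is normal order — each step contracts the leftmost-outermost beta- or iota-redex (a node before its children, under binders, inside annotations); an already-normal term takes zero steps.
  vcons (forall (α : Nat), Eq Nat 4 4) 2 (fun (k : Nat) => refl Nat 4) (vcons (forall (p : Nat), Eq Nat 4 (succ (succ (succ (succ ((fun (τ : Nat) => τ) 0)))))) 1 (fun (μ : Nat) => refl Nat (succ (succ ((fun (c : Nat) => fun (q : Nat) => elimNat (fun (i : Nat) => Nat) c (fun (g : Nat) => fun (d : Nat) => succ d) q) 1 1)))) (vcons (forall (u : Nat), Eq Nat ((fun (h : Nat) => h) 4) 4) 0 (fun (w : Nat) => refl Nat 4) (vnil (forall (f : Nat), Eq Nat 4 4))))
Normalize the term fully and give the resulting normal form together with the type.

resulting normal form:
  vcons (forall (α : Nat), Eq Nat 4 4) 2 (fun (k : Nat) => refl Nat 4) (vcons (forall (p : Nat), Eq Nat 4 4) 1 (fun (τ : Nat) => refl Nat 4) (vcons (forall (μ : Nat), Eq Nat 4 4) 0 (fun (c : Nat) => refl Nat 4) (vnil (forall (q : Nat), Eq Nat 4 4))))
inferred type:
  Vec (forall (α : Nat), Eq Nat 4 4) 3


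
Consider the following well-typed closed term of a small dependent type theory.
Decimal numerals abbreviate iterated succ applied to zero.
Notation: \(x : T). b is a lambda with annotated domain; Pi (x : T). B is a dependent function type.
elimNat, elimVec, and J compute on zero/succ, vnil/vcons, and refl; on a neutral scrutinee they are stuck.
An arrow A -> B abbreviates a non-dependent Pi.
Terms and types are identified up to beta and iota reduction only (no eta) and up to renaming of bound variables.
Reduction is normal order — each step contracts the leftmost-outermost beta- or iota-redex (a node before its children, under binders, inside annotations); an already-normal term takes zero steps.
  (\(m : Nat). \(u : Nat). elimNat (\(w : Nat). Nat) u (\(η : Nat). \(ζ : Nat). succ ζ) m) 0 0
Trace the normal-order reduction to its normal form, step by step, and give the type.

reduction (normal order):
  (\(m : Nat). \(u : Nat). elimNat (\(w : Nat). Nat) u (\(η : Nat). \(ζ : Nat). succ ζ) m) 0 0
  ~> (\(m : Nat). elimNat (\(u : Nat). Nat) m (\(w : Nat). \(η : Nat). succ η) 0) 0
  ~> elimNat (\(m : Nat). Nat) 0 (\(u : Nat). \(w : Nat). succ w) 0
  ~> 0
inferred type:
  Nat


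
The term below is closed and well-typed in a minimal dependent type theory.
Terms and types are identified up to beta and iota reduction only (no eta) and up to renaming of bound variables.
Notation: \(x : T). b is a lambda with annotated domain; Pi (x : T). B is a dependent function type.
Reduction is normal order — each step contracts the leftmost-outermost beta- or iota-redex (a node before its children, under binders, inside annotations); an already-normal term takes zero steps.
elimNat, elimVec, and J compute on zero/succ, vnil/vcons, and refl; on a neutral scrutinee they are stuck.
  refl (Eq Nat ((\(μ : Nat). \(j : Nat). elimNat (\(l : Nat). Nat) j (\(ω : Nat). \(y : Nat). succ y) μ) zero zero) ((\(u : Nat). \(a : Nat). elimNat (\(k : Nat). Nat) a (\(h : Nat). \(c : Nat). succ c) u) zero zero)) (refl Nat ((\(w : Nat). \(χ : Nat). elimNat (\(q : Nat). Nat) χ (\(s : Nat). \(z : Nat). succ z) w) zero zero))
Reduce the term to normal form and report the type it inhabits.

resulting normal form:
  refl (Eq Nat zero zero) (refl Nat zero)
the term's type:
  Eq (Eq Nat zero zero) (refl Nat zero) (refl Nat zero)


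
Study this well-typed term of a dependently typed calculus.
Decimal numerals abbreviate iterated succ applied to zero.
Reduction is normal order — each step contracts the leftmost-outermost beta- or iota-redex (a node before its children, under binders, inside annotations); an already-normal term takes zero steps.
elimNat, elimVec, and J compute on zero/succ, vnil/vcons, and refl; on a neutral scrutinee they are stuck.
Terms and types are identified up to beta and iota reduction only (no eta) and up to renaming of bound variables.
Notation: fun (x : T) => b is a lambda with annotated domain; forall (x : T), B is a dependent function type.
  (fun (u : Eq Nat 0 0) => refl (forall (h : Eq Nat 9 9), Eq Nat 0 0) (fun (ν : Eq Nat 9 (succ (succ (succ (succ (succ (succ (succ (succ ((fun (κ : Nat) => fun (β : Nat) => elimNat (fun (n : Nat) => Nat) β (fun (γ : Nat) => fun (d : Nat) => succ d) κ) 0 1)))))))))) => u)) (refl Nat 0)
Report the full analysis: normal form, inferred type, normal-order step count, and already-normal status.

reduced normal form:
  refl (forall (u : Eq Nat 9 9), Eq Nat 0 0) (fun (h : Eq Nat 9 9) => refl Nat 0)
type:
  Eq (forall (u : Eq Nat 9 9), Eq Nat 0 0) (fun (h : Eq Nat 9 9) => refl Nat 0) (fun (ν : Eq Nat 9 9) => refl Nat 0)
normal-order step count: 4
already normal: no
first contracted redex: a beta-redex


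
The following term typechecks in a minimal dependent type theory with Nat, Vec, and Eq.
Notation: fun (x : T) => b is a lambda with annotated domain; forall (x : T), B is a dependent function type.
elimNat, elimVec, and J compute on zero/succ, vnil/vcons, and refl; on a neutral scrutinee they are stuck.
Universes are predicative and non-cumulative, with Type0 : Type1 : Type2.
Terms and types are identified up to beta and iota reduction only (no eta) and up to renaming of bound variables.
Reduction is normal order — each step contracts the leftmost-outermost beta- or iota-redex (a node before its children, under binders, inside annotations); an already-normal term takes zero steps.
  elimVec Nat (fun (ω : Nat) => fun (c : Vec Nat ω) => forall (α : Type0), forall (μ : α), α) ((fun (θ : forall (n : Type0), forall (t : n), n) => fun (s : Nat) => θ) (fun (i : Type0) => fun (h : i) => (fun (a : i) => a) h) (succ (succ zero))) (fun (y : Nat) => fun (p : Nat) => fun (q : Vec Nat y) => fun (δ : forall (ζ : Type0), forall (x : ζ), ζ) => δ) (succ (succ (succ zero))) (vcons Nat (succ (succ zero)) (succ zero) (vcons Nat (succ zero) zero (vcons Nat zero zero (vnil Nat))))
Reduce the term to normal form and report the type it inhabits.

resulting normal form:
  fun (ω : Type0) => fun (c : ω) => c
the term's type:
  forall (ω : Type0), forall (c : ω), ω
observation: 19 normal-order steps normalize the term, beginning with an elimVec iota-redex.


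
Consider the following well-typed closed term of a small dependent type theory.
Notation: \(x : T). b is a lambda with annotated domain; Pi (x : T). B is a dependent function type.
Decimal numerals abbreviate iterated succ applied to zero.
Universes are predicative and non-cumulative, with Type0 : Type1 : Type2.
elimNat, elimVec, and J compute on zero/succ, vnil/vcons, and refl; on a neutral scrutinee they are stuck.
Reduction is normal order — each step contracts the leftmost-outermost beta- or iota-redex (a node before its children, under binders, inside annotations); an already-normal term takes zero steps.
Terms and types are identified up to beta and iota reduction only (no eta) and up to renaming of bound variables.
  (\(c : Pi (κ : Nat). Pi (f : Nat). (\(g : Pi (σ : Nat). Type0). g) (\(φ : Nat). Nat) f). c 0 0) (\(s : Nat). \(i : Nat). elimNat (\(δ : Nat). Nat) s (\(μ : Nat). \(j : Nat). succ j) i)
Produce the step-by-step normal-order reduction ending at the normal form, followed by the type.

normal-order reduction:
  (\(c : Pi (κ : Nat). Pi (f : Nat). (\(g : Pi (σ : Nat). Type0). g) (\(φ : Nat). Nat) f). c 0 0) (\(s : Nat). \(i : Nat). elimNat (\(δ : Nat). Nat) s (\(μ : Nat). \(j : Nat). succ j) i)
  ~> (\(c : Nat). \(κ : Nat). elimNat (\(f : Nat). Nat) c (\(g : Nat). \(σ : Nat). succ σ) κ) 0 0
  ~> (\(c : Nat). elimNat (\(κ : Nat). Nat) 0 (\(f : Nat). \(g : Nat). succ g) c) 0
  ~> elimNat (\(c : Nat). Nat) 0 (\(κ : Nat). \(f : Nat). succ f) 0
  ~> 0
the term's type:
  Nat


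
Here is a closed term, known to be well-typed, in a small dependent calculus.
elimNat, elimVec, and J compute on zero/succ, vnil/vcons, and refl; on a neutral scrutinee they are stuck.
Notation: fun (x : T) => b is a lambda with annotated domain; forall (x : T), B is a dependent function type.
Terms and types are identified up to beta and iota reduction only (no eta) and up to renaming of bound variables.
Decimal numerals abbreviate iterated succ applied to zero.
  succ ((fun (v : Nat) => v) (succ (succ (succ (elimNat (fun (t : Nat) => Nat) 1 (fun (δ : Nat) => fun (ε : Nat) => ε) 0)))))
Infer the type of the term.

type:
  Nat


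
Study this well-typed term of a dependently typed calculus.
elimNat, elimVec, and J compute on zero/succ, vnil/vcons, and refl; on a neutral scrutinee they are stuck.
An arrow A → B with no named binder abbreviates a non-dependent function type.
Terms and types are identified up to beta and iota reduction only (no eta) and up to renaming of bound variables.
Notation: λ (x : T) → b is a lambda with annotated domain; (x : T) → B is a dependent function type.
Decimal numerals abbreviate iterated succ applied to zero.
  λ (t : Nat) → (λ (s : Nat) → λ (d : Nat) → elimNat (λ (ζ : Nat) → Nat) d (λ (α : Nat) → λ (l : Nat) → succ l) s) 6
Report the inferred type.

type:
  Nat → Nat → Nat


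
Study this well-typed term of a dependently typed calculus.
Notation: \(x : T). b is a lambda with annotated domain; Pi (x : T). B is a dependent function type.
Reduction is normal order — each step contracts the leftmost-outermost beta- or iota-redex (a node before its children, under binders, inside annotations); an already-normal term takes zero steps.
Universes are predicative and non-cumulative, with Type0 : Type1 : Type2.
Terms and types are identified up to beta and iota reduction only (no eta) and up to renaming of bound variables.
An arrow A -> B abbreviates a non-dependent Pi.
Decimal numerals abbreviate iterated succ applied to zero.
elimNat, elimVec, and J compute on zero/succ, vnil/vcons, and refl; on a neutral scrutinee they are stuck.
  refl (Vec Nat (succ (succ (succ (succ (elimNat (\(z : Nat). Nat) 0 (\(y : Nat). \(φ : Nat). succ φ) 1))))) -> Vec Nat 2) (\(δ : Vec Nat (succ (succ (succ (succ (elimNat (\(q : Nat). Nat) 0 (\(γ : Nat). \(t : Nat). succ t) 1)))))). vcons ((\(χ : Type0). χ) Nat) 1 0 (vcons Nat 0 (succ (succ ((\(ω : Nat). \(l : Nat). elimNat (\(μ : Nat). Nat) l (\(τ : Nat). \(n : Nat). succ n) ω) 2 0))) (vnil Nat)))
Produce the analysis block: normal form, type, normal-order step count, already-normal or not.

reduced normal form:
  refl (Vec Nat 5 -> Vec Nat 2) (\(z : Vec Nat 5). vcons Nat 1 0 (vcons Nat 0 4 (vnil Nat)))
inferred type:
  Eq (Vec Nat 5 -> Vec Nat 2) (\(z : Vec Nat 5). vcons Nat 1 0 (vcons Nat 0 4 (vnil Nat))) (\(y : Vec Nat 5). vcons Nat 1 0 (vcons Nat 0 4 (vnil Nat)))
steps to reach normal form (normal order): 18
started in normal form: no
first redex: an elimNat iota-redex


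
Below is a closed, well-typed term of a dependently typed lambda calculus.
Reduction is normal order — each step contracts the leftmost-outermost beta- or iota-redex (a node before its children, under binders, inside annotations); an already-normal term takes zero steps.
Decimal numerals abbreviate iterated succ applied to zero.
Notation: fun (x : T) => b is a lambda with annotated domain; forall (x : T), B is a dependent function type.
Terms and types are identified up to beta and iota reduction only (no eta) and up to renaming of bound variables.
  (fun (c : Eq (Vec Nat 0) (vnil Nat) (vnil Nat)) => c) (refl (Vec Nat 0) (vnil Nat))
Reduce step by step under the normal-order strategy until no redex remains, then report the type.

normal-order reduction sequence:
  (fun (c : Eq (Vec Nat 0) (vnil Nat) (vnil Nat)) => c) (refl (Vec Nat 0) (vnil Nat))
  ~> refl (Vec Nat 0) (vnil Nat)
the term's type:
  Eq (Vec Nat 0) (vnil Nat) (vnil Nat)


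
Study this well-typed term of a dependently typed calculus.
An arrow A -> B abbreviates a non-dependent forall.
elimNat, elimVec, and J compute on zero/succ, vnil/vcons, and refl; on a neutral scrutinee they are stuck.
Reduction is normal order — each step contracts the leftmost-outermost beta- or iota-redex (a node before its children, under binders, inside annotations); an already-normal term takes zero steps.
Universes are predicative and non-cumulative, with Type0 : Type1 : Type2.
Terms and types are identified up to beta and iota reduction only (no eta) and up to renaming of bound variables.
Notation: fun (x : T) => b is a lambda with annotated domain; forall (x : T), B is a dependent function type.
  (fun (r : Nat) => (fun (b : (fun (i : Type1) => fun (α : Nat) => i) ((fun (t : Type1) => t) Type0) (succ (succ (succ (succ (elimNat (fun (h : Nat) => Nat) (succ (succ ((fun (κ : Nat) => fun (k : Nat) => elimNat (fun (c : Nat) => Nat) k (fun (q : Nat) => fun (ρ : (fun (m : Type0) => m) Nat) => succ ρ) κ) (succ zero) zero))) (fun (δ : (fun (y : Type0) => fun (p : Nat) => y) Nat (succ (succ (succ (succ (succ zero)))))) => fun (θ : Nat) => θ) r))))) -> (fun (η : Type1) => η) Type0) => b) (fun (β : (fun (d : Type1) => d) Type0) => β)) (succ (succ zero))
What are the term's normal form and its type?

resulting normal form:
  fun (r : Type0) => r
type:
  Type0 -> Type0
observation: the first redex contracted is a beta-redex; the normal form is reached in 3 normal-order steps.


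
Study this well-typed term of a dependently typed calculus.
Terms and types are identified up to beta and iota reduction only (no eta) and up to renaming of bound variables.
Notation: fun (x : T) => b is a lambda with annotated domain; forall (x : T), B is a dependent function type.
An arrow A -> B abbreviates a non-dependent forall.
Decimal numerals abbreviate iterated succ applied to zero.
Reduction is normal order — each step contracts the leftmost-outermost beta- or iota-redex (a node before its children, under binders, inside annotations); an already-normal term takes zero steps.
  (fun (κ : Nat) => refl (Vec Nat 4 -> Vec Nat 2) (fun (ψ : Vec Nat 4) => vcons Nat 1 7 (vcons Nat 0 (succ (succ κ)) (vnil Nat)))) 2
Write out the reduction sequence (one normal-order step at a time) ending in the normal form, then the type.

reduction (normal order):
  (fun (κ : Nat) => refl (Vec Nat 4 -> Vec Nat 2) (fun (ψ : Vec Nat 4) => vcons Nat 1 7 (vcons Nat 0 (succ (succ κ)) (vnil Nat)))) 2
  ~> refl (Vec Nat 4 -> Vec Nat 2) (fun (κ : Vec Nat 4) => vcons Nat 1 7 (vcons Nat 0 4 (vnil Nat)))
the term's type:
  Eq (Vec Nat 4 -> Vec Nat 2) (fun (κ : Vec Nat 4) => vcons Nat 1 7 (vcons Nat 0 4 (vnil Nat))) (fun (ψ : Vec Nat 4) => vcons Nat 1 7 (vcons Nat 0 4 (vnil Nat)))


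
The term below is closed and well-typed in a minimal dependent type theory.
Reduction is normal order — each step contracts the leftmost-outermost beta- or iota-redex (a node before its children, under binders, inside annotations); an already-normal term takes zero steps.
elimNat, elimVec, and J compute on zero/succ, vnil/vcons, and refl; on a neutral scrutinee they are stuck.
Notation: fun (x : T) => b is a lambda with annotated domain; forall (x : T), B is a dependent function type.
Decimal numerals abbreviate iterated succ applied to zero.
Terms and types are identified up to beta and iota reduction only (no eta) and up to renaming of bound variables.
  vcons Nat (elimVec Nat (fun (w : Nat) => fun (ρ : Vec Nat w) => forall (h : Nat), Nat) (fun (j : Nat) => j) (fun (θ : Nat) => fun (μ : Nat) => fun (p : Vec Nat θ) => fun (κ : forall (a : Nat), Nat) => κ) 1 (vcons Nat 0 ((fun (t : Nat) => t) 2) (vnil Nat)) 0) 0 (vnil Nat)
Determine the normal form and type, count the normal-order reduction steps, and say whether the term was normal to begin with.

normal form:
  vcons Nat 0 0 (vnil Nat)
inferred type:
  Vec Nat 1
reduction steps (normal order): 7
started in normal form: no
first redex: an elimVec iota-redex


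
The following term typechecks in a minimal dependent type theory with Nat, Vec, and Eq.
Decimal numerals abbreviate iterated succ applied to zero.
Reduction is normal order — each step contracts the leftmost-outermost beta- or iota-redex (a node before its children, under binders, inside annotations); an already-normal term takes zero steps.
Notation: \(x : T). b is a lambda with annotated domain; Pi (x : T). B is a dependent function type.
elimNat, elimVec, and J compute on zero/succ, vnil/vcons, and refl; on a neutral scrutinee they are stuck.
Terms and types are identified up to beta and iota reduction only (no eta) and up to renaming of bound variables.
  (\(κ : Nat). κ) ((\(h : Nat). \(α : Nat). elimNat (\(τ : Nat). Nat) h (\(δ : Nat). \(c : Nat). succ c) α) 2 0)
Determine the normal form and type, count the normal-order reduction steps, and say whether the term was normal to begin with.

reduced normal form:
  2
the term's type:
  Nat
reduction steps (normal order): 4
already normal: no
first contracted redex: a beta-redex


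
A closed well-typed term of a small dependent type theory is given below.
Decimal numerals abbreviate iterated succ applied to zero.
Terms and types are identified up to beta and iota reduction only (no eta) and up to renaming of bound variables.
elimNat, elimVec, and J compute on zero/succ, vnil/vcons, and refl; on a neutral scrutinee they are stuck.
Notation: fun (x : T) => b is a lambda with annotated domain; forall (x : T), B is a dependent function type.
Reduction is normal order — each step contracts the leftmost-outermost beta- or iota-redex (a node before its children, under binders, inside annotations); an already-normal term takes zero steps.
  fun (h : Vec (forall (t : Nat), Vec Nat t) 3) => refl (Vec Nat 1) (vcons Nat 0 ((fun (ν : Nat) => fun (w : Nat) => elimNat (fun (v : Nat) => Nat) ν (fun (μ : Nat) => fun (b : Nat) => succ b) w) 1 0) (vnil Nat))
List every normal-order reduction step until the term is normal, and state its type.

normal-order reduction:
  fun (h : Vec (forall (t : Nat), Vec Nat t) 3) => refl (Vec Nat 1) (vcons Nat 0 ((fun (ν : Nat) => fun (w : Nat) => elimNat (fun (v : Nat) => Nat) ν (fun (μ : Nat) => fun (b : Nat) => succ b) w) 1 0) (vnil Nat))
  ~> fun (h : Vec (forall (t : Nat), Vec Nat t) 3) => refl (Vec Nat 1) (vcons Nat 0 ((fun (ν : Nat) => elimNat (fun (w : Nat) => Nat) 1 (fun (v : Nat) => fun (μ : Nat) => succ μ) ν) 0) (vnil Nat))
  ~> fun (h : Vec (forall (t : Nat), Vec Nat t) 3) => refl (Vec Nat 1) (vcons Nat 0 (elimNat (fun (ν : Nat) => Nat) 1 (fun (w : Nat) => fun (v : Nat) => succ v) 0) (vnil Nat))
  ~> fun (h : Vec (forall (t : Nat), Vec Nat t) 3) => refl (Vec Nat 1) (vcons Nat 0 1 (vnil Nat))
type:
  forall (h : Vec (forall (t : Nat), Vec Nat t) 3), Eq (Vec Nat 1) (vcons Nat 0 1 (vnil Nat)) (vcons Nat 0 1 (vnil Nat))


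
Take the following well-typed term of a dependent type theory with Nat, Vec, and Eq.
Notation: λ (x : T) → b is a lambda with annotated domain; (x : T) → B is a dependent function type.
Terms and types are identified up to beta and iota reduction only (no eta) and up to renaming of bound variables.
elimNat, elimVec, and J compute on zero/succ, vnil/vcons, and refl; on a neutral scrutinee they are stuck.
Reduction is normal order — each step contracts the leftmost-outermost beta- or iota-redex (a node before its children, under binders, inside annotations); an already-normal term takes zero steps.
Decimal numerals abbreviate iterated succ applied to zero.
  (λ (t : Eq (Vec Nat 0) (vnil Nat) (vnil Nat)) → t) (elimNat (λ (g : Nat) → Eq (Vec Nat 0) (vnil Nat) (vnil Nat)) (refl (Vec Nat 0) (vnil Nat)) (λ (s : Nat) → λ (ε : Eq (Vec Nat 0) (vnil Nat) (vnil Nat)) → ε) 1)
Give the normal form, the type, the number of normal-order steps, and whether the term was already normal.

normal form:
  refl (Vec Nat 0) (vnil Nat)
the term's type:
  Eq (Vec Nat 0) (vnil Nat) (vnil Nat)
reduction steps (normal order): 5
started in normal form: no
first contracted redex: a beta-redex
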